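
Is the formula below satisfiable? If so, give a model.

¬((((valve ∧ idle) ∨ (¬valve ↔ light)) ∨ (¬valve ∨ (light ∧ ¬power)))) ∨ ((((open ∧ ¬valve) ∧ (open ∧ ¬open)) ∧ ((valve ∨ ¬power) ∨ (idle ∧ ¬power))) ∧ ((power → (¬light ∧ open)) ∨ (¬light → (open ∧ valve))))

open = False, light = True, power = True, idle = False, valve = True

  ¬((((valve ∧ idle) ∨ (¬valve ↔ light)) ∨ (¬valve ∨ (light ∧ ¬power)))) ∨ ((((open ∧ ¬valve) ∧ (open ∧ ¬open)) ∧ ((valve ∨ ¬power) ∨ (idle ∧ ¬power))) ∧ ((power → (¬light ∧ open)) ∨ (¬light → (open ∧ valve)))) = True
    ¬((((valve ∧ idle) ∨ (¬valve ↔ light)) ∨ (¬valve ∨ (light ∧ ¬power)))) = True
      ((valve ∧ idle) ∨ (¬valve ↔ light)) ∨ (¬valve ∨ (light ∧ ¬power)) = False
        (valve ∧ idle) ∨ (¬valve ↔ light) = False
          valve ∧ idle = False
          ¬valve ↔ light = False
            ¬valve = False
        ¬valve ∨ (light ∧ ¬power) = False
          ¬valve = False
          light ∧ ¬power = False
            ¬power = False
    (((open ∧ ¬valve) ∧ (open ∧ ¬open)) ∧ ((valve ∨ ¬power) ∨ (idle ∧ ¬power))) ∧ ((power → (¬light ∧ open)) ∨ (¬light → (open ∧ valve))) = False
      ((open ∧ ¬valve) ∧ (open ∧ ¬open)) ∧ ((valve ∨ ¬power) ∨ (idle ∧ ¬power)) = False
        (open ∧ ¬valve) ∧ (open ∧ ¬open) = False
          open ∧ ¬valve = False
            ¬valve = False
          open ∧ ¬open = False
            ¬open = True
        (valve ∨ ¬power) ∨ (idle ∧ ¬power) = True
          valve ∨ ¬power = True
            ¬power = False
          idle ∧ ¬power = False
            ¬power = False
      (power → (¬light ∧ open)) ∨ (¬light → (open ∧ valve)) = True
        power → (¬light ∧ open) = False
          ¬light ∧ open = False
            ¬light = False
        ¬light → (open ∧ valve) = True
          ¬light = False
          open ∧ valve = False
The formula evaluates to True.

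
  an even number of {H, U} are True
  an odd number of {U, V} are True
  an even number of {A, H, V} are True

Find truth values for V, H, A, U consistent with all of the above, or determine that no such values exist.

V: True, H: False, A: True, U: False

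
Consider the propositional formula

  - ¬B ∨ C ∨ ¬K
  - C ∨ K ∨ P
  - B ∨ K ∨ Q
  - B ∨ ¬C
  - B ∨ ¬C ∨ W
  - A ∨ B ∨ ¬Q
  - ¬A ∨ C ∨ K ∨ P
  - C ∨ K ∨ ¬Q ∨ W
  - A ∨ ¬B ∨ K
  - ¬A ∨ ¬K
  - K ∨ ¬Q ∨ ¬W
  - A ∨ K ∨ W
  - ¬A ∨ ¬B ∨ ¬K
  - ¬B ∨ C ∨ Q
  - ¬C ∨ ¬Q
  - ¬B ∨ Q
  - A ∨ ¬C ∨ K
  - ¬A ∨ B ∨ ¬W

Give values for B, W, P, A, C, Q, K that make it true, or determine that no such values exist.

B=F; W=T; P=T; A=F; C=F; Q=F; K=T

Set B = False.
  then (B ∨ ¬C) forces C = False.
Set W = True.
  then (¬A ∨ B ∨ ¬W) forces A = False.
  then (A ∨ B ∨ ¬Q) forces Q = False.
  then (B ∨ K ∨ Q) forces K = True.
Set P = True.
All clauses satisfied.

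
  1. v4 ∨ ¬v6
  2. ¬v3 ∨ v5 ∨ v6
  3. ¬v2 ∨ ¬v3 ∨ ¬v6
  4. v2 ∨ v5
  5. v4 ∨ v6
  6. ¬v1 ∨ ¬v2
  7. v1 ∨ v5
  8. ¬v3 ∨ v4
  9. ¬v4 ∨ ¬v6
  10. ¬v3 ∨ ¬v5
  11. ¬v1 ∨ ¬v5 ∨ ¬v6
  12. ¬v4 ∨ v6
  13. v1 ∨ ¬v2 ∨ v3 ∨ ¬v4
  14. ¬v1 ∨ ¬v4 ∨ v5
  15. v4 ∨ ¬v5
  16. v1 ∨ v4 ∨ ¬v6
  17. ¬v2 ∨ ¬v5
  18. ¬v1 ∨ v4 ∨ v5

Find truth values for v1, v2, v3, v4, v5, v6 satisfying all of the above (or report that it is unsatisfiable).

No satisfying assignment exists.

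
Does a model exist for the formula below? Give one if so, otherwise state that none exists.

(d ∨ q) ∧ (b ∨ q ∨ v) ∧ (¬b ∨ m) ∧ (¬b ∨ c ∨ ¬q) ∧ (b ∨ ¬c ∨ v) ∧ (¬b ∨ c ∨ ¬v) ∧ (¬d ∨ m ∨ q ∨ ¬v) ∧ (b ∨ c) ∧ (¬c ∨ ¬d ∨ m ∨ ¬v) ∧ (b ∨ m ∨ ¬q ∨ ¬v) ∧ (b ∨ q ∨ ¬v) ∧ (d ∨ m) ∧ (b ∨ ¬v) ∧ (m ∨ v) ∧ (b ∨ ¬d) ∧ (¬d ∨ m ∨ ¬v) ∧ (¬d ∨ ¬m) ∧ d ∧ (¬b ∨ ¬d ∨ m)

Case d = True:
  (b ∨ ¬d) forces b = True.
  (¬b ∨ m) forces m = True.
  Clause (¬d ∨ ¬m) is falsified — contradiction.
Case d = False:
  Clause (d) is falsified — contradiction.
Both cases fail, so the formula is unsatisfiable.

UNSATISFIABLE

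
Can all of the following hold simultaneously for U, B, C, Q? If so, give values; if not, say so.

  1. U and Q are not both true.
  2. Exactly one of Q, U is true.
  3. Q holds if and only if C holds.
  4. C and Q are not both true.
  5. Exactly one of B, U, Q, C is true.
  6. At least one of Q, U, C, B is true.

U = True; B = False; C = False; Q = False

  (1) U=T, Q=F — not both ✓
  (2) {Q, U}: 1 true — exactly one ✓
  (3) Q=F, C=F — same ✓
  (4) C=F, Q=F — not both ✓
  (5) {B, U, Q, C}: 1 true — exactly one ✓
  (6) {Q, U, C, B}: 1 true — at least one ✓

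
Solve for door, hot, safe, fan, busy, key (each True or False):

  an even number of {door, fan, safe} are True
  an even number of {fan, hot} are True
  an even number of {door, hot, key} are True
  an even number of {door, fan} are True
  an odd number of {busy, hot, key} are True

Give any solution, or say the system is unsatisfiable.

door=T; hot=T; safe=F; fan=T; busy=F; key=F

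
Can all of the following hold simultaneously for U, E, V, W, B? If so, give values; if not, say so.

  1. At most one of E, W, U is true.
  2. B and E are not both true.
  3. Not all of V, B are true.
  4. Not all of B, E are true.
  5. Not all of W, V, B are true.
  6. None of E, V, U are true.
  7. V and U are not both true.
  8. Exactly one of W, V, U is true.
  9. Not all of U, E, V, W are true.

U: False, E: False, V: False, W: True, B: True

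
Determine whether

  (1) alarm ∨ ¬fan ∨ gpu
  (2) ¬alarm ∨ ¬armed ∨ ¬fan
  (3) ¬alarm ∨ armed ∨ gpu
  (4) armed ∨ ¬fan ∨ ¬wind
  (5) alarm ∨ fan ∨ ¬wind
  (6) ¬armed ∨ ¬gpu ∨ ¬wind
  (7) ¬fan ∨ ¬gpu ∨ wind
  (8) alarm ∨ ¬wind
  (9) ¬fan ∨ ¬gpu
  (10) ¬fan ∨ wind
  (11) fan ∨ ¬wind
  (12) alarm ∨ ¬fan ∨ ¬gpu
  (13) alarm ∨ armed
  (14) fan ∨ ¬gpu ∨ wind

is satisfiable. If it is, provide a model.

wind = False; alarm = False; armed = True; fan = False; gpu = False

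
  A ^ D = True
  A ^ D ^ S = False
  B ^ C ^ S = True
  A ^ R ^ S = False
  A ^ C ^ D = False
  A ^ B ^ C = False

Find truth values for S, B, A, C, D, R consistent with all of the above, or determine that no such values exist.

S=T; B=T; A=F; C=T; D=T; R=T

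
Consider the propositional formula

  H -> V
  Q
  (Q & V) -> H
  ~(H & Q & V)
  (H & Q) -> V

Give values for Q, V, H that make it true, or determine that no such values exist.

Unit clause (Q) forces Q = True.
Try V = True:
  (~H | ~Q | ~V) forces H = False.
  clause (H | ~Q | ~V) is falsified — backtrack.
So V = False.
  then (~H | ~Q | V) forces H = False.
Check each clause:
  (Q): Q holds.
  (~H | ~Q | V): ~H holds.
  (~H | ~Q | ~V): ~H holds.
  (~H | V): ~H holds.
  (H | ~Q | ~V): ~V holds.
All clauses satisfied.

Q = True, V = False, H = False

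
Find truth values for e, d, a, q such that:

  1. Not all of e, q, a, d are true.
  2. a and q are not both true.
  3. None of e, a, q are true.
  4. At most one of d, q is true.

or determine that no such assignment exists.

e: False; d: False; a: False; q: False

  (1) {e, q, a, d}: 0/4 true — not all ✓
  (2) a=F, q=F — not both ✓
  (3) {e, a, q}: 0 true — none ✓
  (4) {d, q}: 0 true — at most one ✓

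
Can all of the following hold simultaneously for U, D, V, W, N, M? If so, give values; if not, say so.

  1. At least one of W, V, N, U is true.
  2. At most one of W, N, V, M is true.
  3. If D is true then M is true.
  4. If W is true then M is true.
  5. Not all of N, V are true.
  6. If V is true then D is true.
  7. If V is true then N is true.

U = True, D = False, V = False, W = False, N = False, M = False

  (1) {W, V, N, U}: 1 true — at least one ✓
  (2) {W, N, V, M}: 0 true — at most one ✓
  (3) D=F ⇒ M: vacuous ✓
  (4) W=F ⇒ M: vacuous ✓
  (5) {N, V}: 0/2 true — not all ✓
  (6) V=F ⇒ D: vacuous ✓
  (7) V=F ⇒ N: vacuous ✓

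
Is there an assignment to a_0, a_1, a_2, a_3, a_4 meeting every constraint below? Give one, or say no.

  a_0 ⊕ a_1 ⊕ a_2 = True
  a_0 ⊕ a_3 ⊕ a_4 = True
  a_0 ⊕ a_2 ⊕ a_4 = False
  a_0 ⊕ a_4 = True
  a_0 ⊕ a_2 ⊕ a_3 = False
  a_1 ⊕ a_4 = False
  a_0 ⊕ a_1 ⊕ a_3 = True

Adding constraints 1, 3, 6 mod 2: every variable appears an even number of times on the left, so the left side is 0.
But the right sides sum to 1 (mod 2). 0 ≠ 1 — the system is inconsistent.

Unsatisfiable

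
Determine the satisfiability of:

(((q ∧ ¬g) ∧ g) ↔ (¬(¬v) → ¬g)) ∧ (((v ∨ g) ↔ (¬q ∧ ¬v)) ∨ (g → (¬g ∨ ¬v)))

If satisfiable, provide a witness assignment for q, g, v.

Case g = True: the formula simplifies to v ∧ ((¬q ∧ ¬v) ∨ ¬v).
  v = True: the conjunct (¬q ∧ ¬v) ∨ ¬v becomes (¬q ∧ False) ∨ ¬True = False.
  v = False: the conjunct v is False.
Case g = False: the conjunct ((q ∧ ¬g) ∧ g) ↔ (¬(¬v) → ¬g) becomes (q ∧ False) ↔ (¬(¬v) → True) = False.
Both cases fail — unsatisfiable.

Unsatisfiable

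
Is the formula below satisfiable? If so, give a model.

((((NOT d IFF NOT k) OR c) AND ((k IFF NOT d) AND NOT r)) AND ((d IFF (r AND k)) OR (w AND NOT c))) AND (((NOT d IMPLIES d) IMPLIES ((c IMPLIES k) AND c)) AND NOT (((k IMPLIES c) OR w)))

Case k = True: the formula simplifies to (((d OR c) AND (NOT d AND NOT r)) AND ((d IFF r) OR (w AND NOT c))) AND (((NOT d IMPLIES d) IMPLIES c) AND NOT ((c OR w))).
  d = True: the conjunct NOT d is False.
  d = False: simplifies to ((c AND NOT r) AND (NOT r OR (w AND NOT c))) AND NOT ((c OR w)).
    c = True: the conjunct NOT ((c OR w)) becomes NOT ((True OR w)) = False.
    c = False: the conjunct c is False.
Case k = False: the conjunct NOT (((k IMPLIES c) OR w)) becomes NOT ((True OR w)) = False.
Both cases fail — unsatisfiable.

Unsatisfiable — no assignment works.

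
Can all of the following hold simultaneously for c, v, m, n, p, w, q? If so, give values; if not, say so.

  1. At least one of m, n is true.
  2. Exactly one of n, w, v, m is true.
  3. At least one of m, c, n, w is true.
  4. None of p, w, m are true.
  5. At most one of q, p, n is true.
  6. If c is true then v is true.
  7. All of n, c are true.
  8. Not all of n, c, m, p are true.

Case c = True:
  (4) forces p = False.
  (4) forces w = False.
  (4) forces m = False.
  (1) with m=F forces n = True.
  (2) with n=T forces v = False.
  Constraint (6) is violated (c=T, v=F) — contradiction.
Case c = False:
  Constraint (7) is violated (c=F) — contradiction.
Both cases fail — unsatisfiable.

The formula is unsatisfiable.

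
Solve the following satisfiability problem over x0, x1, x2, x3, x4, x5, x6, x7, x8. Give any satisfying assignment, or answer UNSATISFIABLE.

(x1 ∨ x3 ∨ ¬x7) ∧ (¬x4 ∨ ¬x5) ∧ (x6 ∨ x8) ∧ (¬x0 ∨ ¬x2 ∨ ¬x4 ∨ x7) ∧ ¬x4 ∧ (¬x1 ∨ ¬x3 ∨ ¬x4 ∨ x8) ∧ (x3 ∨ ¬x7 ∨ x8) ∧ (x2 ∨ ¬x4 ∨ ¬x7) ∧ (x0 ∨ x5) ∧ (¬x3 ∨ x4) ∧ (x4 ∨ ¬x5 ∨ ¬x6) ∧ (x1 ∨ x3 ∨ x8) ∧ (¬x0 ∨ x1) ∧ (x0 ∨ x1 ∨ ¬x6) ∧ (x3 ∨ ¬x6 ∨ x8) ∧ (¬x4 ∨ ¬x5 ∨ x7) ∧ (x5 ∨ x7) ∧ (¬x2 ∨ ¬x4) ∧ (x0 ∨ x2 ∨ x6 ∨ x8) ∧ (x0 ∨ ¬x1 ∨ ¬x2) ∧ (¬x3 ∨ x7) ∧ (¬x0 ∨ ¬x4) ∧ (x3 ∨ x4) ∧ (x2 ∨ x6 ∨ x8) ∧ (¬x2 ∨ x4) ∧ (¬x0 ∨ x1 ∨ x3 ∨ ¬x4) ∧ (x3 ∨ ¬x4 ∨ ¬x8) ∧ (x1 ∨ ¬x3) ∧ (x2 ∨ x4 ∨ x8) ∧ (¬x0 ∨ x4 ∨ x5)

The formula is unsatisfiable.

Case x4 = True:
  Clause (¬x4) is falsified — contradiction.
Case x4 = False:
  (¬x3 ∨ x4) forces x3 = False.
  Clause (x3 ∨ x4) is falsified — contradiction.
Both cases fail, so the formula is unsatisfiable.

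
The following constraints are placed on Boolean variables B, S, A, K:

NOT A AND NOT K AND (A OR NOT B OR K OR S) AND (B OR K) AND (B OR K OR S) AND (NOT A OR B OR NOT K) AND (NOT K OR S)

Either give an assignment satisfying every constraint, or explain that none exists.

Unit clause (NOT A) forces A = False.
Unit clause (NOT K) forces K = False.
In (B OR K) only B is left, so B = True.
In (A OR NOT B OR K OR S) only S is left, so S = True.
Check each clause:
  (NOT A): NOT A holds.
  (NOT K): NOT K holds.
  (A OR NOT B OR K OR S): S holds.
  (B OR K): B holds.
  (B OR K OR S): B holds.
  (NOT A OR B OR NOT K): NOT A holds.
  (NOT K OR S): NOT K holds.
All clauses satisfied.

B: True, S: True, A: False, K: False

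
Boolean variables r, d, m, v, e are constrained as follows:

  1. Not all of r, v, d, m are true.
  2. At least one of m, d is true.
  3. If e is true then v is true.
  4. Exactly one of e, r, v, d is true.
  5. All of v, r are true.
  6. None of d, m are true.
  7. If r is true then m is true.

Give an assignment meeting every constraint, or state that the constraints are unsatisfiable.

Case d = True:
  Constraint (6) is violated (d=T) — contradiction.
Case d = False:
  (2) with d=F forces m = True.
  Constraint (6) is violated (m=T) — contradiction.
Both cases fail — unsatisfiable.

Unsatisfiable — no assignment works.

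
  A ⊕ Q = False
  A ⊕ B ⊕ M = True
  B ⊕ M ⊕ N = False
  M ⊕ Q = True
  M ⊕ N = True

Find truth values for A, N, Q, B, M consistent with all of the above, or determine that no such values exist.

No satisfying assignment exists.

Adding constraints 1, 2, 3, 4, 5 mod 2: every variable appears an even number of times on the left, so the left side is 0.
But the right sides sum to 1 (mod 2). 0 ≠ 1 — the system is inconsistent.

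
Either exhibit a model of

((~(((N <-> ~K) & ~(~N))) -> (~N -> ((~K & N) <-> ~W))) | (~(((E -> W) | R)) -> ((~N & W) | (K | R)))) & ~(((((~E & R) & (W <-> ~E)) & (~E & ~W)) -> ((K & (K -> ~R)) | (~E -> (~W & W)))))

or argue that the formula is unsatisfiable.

The conjunct ~(((((~E & R) & (W <-> ~E)) & (~E & ~W)) -> ((K & (K -> ~R)) | (~E -> (~W & W))))) is unsatisfiable on its own:
  E = True: this becomes ~((False -> True)) = False.
  E = False: simplifies to ~((((R & W) & ~W) -> ((K & (K -> ~R)) | (~W & W)))).
    W = True: this becomes ~((False -> (K & (K -> ~R)))) = False.
    W = False: this becomes ~((False -> (K & (K -> ~R)))) = False.
So the whole conjunction is unsatisfiable.

No satisfying assignment exists.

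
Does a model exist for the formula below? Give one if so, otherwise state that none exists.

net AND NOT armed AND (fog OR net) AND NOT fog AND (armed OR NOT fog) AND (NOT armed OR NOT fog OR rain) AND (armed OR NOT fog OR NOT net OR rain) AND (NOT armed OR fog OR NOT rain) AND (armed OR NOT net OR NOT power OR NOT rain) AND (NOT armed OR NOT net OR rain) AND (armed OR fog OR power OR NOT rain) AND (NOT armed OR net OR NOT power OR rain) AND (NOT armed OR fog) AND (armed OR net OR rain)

fog=F; rain=F; armed=F; net=T; power=F

Unit clause (net) forces net = True.
Unit clause (NOT armed) forces armed = False.
Unit clause (NOT fog) forces fog = False.
Try rain = True:
  (armed OR NOT net OR NOT power OR NOT rain) forces power = False.
  clause (armed OR fog OR power OR NOT rain) is falsified — backtrack.
So rain = False.
Set power = False.
All clauses satisfied.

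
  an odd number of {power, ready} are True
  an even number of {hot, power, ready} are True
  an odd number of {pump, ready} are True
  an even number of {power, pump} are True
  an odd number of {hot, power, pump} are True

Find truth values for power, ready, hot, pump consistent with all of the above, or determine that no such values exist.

power=T, ready=F, hot=T, pump=T

{power, ready}: 1 true → odd ✓
{hot, power, ready}: 2 true → even ✓
{pump, ready}: 1 true → odd ✓
{power, pump}: 2 true → even ✓
{hot, power, pump}: 3 true → odd ✓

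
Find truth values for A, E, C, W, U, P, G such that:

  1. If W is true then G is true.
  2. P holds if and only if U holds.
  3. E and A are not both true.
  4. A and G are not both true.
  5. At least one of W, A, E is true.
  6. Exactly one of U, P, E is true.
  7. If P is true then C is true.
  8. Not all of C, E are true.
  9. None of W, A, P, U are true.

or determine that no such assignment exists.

A=F; E=T; C=F; W=F; U=F; P=F; G=T

  (1) W=F ⇒ G: vacuous ✓
  (2) P=F, U=F — same ✓
  (3) E=T, A=F — not both ✓
  (4) A=F, G=T — not both ✓
  (5) {W, A, E}: 1 true — at least one ✓
  (6) {U, P, E}: 1 true — exactly one ✓
  (7) P=F ⇒ C: vacuous ✓
  (8) {C, E}: 1/2 true — not all ✓
  (9) {W, A, P, U}: 0 true — none ✓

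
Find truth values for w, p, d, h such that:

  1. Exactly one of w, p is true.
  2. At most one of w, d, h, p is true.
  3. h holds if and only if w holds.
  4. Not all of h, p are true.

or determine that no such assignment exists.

w: False; p: True; d: False; h: False

  (1) {w, p}: 1 true — exactly one ✓
  (2) {w, d, h, p}: 1 true — at most one ✓
  (3) h=F, w=F — same ✓
  (4) {h, p}: 1/2 true — not all ✓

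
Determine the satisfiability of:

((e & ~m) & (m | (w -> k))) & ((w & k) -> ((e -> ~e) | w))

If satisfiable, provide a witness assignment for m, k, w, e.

m: False, k: True, w: False, e: True

  (e & ~m) & (m | (w -> k)) = True
    e & ~m = True
      ~m = True
    m | (w -> k) = True
      w -> k = True
  (w & k) -> ((e -> ~e) | w) = True
    w & k = False
    (e -> ~e) | w = False
      e -> ~e = False
        ~e = False
Both conjuncts True, so the formula holds.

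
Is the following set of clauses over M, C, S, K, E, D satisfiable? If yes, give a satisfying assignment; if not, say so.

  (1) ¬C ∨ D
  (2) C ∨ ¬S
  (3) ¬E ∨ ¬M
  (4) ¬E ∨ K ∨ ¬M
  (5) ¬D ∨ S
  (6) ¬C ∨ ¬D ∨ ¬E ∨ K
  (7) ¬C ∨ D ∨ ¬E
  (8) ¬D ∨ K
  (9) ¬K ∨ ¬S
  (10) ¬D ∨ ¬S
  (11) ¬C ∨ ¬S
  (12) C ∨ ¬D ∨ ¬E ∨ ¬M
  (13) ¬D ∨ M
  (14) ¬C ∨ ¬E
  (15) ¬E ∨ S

M=F; C=F; S=F; K=F; E=F; D=F

Set M = False.
  then (¬D ∨ M) forces D = False.
  then (¬C ∨ D) forces C = False.
  then (C ∨ ¬S) forces S = False.
  then (¬E ∨ S) forces E = False.
Set K = False.
All clauses satisfied.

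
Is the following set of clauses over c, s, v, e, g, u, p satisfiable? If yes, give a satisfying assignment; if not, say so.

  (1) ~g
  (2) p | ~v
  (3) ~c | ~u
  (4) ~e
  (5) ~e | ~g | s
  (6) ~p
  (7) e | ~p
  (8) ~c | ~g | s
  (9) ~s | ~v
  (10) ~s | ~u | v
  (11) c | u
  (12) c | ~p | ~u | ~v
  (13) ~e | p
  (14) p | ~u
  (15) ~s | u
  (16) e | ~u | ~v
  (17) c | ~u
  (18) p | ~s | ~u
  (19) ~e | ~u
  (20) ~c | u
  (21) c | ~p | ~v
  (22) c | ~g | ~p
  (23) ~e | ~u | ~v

UNSATISFIABLE

Case e = True:
  Clause (~e) is falsified — contradiction.
Case e = False:
  (~g) forces g = False.
  (~p) forces p = False.
  (p | ~v) forces v = False.
  (p | ~u) forces u = False.
  (c | u) forces c = True.
  Clause (~c | u) is falsified — contradiction.
Both cases fail, so the formula is unsatisfiable.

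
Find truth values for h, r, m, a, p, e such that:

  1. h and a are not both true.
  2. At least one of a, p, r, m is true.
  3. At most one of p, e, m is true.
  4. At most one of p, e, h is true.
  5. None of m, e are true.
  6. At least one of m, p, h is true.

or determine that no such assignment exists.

h=F, r=T, m=F, a=T, p=T, e=F

  (1) h=F, a=T — not both ✓
  (2) {a, p, r, m}: 3 true — at least one ✓
  (3) {p, e, m}: 1 true — at most one ✓
  (4) {p, e, h}: 1 true — at most one ✓
  (5) {m, e}: 0 true — none ✓
  (6) {m, p, h}: 1 true — at least one ✓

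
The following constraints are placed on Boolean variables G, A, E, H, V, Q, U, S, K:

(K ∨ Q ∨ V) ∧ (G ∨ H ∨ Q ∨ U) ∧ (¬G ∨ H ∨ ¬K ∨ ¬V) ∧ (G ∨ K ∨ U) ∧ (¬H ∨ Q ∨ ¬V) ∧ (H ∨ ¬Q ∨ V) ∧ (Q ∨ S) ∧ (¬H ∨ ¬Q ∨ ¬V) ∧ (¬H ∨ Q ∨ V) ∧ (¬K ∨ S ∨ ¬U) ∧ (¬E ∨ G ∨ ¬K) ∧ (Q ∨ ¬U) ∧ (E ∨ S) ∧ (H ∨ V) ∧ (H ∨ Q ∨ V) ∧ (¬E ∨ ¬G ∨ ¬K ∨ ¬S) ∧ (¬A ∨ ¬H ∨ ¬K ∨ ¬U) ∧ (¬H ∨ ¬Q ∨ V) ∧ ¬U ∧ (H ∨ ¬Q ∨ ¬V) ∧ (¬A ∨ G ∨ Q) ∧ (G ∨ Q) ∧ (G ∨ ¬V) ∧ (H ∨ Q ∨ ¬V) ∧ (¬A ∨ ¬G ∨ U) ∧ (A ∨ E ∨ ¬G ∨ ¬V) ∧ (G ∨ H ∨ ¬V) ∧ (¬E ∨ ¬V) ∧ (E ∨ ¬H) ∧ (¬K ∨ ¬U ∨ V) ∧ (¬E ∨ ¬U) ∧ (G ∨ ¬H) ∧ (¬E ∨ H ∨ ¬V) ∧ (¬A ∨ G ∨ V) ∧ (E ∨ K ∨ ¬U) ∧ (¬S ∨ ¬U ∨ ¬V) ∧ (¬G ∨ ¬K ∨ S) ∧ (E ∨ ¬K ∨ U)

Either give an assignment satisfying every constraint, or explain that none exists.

Case V = True:
  (¬U) forces U = False.
  (G ∨ ¬V) forces G = True.
  (¬A ∨ ¬G ∨ U) forces A = False.
  (A ∨ E ∨ ¬G ∨ ¬V) forces E = True.
  Clause (¬E ∨ ¬V) is falsified — contradiction.
Case V = False:
  (H ∨ V) forces H = True.
  (¬H ∨ Q ∨ V) forces Q = True.
  Clause (¬H ∨ ¬Q ∨ V) is falsified — contradiction.
Both cases fail, so the formula is unsatisfiable.

Unsatisfiable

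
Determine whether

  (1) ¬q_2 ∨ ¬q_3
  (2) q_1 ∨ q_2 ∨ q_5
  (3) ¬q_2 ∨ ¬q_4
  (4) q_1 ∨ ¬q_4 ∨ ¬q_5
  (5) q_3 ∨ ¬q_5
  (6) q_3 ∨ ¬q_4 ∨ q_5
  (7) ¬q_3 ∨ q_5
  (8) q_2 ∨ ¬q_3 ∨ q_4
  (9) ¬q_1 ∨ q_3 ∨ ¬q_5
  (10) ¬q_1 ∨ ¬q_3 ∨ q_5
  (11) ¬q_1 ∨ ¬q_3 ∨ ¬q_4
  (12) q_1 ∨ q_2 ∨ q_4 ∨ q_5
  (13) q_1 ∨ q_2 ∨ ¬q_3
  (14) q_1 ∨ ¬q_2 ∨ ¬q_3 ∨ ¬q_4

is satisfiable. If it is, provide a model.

Set q_1 = True.
Set q_2 = False.
Try q_3 = True:
  (¬q_3 ∨ q_5) forces q_5 = True.
  (q_2 ∨ ¬q_3 ∨ q_4) forces q_4 = True.
  clause (¬q_1 ∨ ¬q_3 ∨ ¬q_4) is falsified — backtrack.
So q_3 = False.
  then (q_3 ∨ ¬q_5) forces q_5 = False.
  then (q_3 ∨ ¬q_4 ∨ q_5) forces q_4 = False.
All clauses satisfied.

q_1 = True; q_2 = False; q_3 = False; q_4 = False; q_5 = False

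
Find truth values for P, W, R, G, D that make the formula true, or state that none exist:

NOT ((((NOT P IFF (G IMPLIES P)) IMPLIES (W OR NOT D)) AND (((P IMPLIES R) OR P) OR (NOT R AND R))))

P=F; W=F; R=T; G=F; D=T

  NOT ((((NOT P IFF (G IMPLIES P)) IMPLIES (W OR NOT D)) AND (((P IMPLIES R) OR P) OR (NOT R AND R)))) = True
    ((NOT P IFF (G IMPLIES P)) IMPLIES (W OR NOT D)) AND (((P IMPLIES R) OR P) OR (NOT R AND R)) = False
      (NOT P IFF (G IMPLIES P)) IMPLIES (W OR NOT D) = False
        NOT P IFF (G IMPLIES P) = True
          NOT P = True
          G IMPLIES P = True
        W OR NOT D = False
          NOT D = False
      ((P IMPLIES R) OR P) OR (NOT R AND R) = True
        (P IMPLIES R) OR P = True
          P IMPLIES R = True
        NOT R AND R = False
          NOT R = False
The formula evaluates to True.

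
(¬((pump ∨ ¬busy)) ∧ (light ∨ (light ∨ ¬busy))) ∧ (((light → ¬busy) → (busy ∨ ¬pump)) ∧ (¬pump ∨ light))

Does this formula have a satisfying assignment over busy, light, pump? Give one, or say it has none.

busy = True; light = True; pump = False

  ¬((pump ∨ ¬busy)) ∧ (light ∨ (light ∨ ¬busy)) = True
    ¬((pump ∨ ¬busy)) = True
      pump ∨ ¬busy = False
        ¬busy = False
    light ∨ (light ∨ ¬busy) = True
      light ∨ ¬busy = True
        ¬busy = False
  ((light → ¬busy) → (busy ∨ ¬pump)) ∧ (¬pump ∨ light) = True
    (light → ¬busy) → (busy ∨ ¬pump) = True
      light → ¬busy = False
        ¬busy = False
      busy ∨ ¬pump = True
        ¬pump = True
    ¬pump ∨ light = True
      ¬pump = True
Both conjuncts True, so the formula holds.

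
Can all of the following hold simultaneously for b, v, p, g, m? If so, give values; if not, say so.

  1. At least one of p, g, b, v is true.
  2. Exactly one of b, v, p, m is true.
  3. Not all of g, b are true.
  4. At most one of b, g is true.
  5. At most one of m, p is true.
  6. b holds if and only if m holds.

b = False, v = True, p = False, g = False, m = False

  (1) {p, g, b, v}: 1 true — at least one ✓
  (2) {b, v, p, m}: 1 true — exactly one ✓
  (3) {g, b}: 0/2 true — not all ✓
  (4) {b, g}: 0 true — at most one ✓
  (5) {m, p}: 0 true — at most one ✓
  (6) b=F, m=F — same ✓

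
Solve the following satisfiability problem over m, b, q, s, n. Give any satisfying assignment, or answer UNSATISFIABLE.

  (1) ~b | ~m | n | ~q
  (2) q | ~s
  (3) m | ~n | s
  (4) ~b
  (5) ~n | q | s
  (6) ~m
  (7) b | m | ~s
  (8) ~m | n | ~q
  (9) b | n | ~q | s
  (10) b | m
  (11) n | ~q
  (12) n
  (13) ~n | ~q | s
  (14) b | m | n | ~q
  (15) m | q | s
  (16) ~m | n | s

Unsatisfiable — no assignment works.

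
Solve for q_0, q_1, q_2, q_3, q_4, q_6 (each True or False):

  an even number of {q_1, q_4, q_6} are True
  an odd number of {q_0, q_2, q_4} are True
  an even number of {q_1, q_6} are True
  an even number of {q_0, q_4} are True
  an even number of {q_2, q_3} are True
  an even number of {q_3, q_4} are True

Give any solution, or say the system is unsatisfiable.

Adding constraints 1, 2, 3, 4, 5, 6 mod 2: every variable appears an even number of times on the left, so the left side is 0.
But the right sides sum to 1 (mod 2). 0 ≠ 1 — the system is inconsistent.

No satisfying assignment exists.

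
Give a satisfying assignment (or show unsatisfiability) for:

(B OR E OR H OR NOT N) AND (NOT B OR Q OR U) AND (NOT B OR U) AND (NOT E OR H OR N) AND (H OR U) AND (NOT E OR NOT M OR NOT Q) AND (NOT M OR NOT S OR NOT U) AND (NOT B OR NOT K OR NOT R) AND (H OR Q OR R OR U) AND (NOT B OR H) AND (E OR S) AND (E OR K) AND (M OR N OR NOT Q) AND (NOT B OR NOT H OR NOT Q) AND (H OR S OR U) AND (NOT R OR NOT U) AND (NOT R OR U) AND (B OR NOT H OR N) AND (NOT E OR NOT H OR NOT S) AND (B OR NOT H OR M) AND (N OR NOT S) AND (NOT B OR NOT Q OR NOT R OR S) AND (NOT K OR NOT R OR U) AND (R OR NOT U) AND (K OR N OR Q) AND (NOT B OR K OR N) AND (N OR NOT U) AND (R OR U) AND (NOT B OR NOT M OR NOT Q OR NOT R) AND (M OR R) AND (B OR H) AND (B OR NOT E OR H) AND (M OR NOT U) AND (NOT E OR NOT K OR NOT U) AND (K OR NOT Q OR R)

Case R = True:
  (NOT R OR NOT U) forces U = False.
  Clause (NOT R OR U) is falsified — contradiction.
Case R = False:
  (R OR NOT U) forces U = False.
  Clause (R OR U) is falsified — contradiction.
Both cases fail, so the formula is unsatisfiable.

Unsatisfiable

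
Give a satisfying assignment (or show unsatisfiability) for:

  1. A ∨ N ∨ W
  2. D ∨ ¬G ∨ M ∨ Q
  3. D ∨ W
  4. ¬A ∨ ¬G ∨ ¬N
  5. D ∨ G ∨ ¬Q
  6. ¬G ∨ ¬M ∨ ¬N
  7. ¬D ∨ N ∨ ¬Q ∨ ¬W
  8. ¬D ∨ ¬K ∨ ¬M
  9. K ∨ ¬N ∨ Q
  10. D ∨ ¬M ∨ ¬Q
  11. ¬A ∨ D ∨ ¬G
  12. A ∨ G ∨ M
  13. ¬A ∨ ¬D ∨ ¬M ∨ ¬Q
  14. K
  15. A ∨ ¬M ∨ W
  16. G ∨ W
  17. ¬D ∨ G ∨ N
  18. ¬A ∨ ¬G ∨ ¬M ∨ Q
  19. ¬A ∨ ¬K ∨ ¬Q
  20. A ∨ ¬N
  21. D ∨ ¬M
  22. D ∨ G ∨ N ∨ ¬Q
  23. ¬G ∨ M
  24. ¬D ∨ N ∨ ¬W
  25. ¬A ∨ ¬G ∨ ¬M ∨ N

Unit clause (K) forces K = True.
Set W = True.
Set Q = False.
Try M = True:
  (¬D ∨ ¬K ∨ ¬M) forces D = False.
  clause (D ∨ ¬M) is falsified — backtrack.
So M = False.
  then (¬G ∨ M) forces G = False.
  then (A ∨ G ∨ M) forces A = True.
Set N = False.
  then (¬D ∨ G ∨ N) forces D = False.
All clauses satisfied.

W = True; Q = False; M = False; A = True; K = True; N = False; D = False; G = False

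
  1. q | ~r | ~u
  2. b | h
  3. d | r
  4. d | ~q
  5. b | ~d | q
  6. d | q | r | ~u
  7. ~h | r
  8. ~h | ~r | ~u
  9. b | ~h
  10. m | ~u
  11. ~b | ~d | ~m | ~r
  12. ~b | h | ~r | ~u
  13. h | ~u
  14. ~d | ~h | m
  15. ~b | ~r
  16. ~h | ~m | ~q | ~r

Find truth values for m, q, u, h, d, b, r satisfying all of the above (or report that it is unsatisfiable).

m: False, q: False, u: False, h: False, d: True, b: True, r: False

Set m = False.
  then (m | ~u) forces u = False.
Set q = False.
Try h = True:
  (~h | r) forces r = True.
  (b | ~h) forces b = True.
  clause (~b | ~r) is falsified — backtrack.
So h = False.
  then (b | h) forces b = True.
  then (~b | ~r) forces r = False.
  then (d | r) forces d = True.
All clauses satisfied.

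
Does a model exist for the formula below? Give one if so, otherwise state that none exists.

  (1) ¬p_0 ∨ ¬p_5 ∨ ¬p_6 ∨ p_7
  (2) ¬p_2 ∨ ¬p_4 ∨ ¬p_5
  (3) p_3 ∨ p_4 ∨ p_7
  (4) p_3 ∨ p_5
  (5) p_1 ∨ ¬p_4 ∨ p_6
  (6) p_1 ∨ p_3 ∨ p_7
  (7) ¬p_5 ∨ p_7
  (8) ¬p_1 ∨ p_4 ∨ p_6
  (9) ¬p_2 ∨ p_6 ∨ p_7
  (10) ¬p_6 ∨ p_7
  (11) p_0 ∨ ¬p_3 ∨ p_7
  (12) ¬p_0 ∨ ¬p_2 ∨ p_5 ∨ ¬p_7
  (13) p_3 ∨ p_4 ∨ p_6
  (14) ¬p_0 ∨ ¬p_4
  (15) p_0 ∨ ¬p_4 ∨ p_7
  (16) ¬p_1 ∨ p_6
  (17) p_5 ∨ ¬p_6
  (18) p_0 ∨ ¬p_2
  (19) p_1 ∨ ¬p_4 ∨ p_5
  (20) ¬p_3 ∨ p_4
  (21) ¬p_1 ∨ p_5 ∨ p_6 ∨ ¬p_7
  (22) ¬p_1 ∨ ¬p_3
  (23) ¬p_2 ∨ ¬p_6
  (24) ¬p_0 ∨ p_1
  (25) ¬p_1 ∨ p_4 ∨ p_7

p_0: False, p_1: False, p_2: False, p_3: True, p_4: True, p_5: True, p_6: True, p_7: True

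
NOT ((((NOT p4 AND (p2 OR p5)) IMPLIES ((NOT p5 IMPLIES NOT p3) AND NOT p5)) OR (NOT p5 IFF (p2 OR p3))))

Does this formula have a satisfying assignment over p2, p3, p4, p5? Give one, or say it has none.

p2 = False, p3 = True, p4 = False, p5 = True

  NOT ((((NOT p4 AND (p2 OR p5)) IMPLIES ((NOT p5 IMPLIES NOT p3) AND NOT p5)) OR (NOT p5 IFF (p2 OR p3)))) = True
    ((NOT p4 AND (p2 OR p5)) IMPLIES ((NOT p5 IMPLIES NOT p3) AND NOT p5)) OR (NOT p5 IFF (p2 OR p3)) = False
      (NOT p4 AND (p2 OR p5)) IMPLIES ((NOT p5 IMPLIES NOT p3) AND NOT p5) = False
        NOT p4 AND (p2 OR p5) = True
          NOT p4 = True
          p2 OR p5 = True
        (NOT p5 IMPLIES NOT p3) AND NOT p5 = False
          NOT p5 IMPLIES NOT p3 = True
            NOT p5 = False
            NOT p3 = False
          NOT p5 = False
      NOT p5 IFF (p2 OR p3) = False
        NOT p5 = False
        p2 OR p3 = True
The formula evaluates to True.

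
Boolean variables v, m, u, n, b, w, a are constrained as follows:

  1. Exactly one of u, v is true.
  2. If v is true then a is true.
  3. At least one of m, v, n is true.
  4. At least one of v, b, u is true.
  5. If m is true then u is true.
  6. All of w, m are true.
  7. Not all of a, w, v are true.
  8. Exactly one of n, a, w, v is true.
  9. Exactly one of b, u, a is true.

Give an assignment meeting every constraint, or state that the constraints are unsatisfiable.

v=F, m=T, u=T, n=F, b=F, w=T, a=F

  (1) {u, v}: 1 true — exactly one ✓
  (2) v=F ⇒ a: vacuous ✓
  (3) {m, v, n}: 1 true — at least one ✓
  (4) {v, b, u}: 1 true — at least one ✓
  (5) m=T ⇒ u: T ✓
  (6) {w, m}: all 2 true ✓
  (7) {a, w, v}: 1/3 true — not all ✓
  (8) {n, a, w, v}: 1 true — exactly one ✓
  (9) {b, u, a}: 1 true — exactly one ✓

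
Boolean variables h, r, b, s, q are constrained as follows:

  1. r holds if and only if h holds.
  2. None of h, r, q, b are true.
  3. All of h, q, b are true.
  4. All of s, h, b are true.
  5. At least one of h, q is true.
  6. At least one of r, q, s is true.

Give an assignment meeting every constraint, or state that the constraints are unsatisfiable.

Case h = True:
  Constraint (2) is violated (h=T) — contradiction.
Case h = False:
  Constraint (3) is violated (h=F) — contradiction.
Both cases fail — unsatisfiable.

The formula is unsatisfiable.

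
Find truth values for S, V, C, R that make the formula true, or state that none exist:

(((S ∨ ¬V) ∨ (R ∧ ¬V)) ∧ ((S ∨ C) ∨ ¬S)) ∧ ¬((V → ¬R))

S=T; V=T; C=F; R=T

  ((S ∨ ¬V) ∨ (R ∧ ¬V)) ∧ ((S ∨ C) ∨ ¬S) = True
    (S ∨ ¬V) ∨ (R ∧ ¬V) = True
      S ∨ ¬V = True
        ¬V = False
      R ∧ ¬V = False
        ¬V = False
    (S ∨ C) ∨ ¬S = True
      S ∨ C = True
      ¬S = False
  ¬((V → ¬R)) = True
    V → ¬R = False
      ¬R = False
Both conjuncts True, so the formula holds.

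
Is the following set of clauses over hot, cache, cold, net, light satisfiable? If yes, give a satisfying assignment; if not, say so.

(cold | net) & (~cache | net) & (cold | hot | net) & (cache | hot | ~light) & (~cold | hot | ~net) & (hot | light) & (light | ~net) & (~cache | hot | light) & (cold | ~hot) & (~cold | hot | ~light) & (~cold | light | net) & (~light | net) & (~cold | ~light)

hot = False; cache = True; cold = False; net = True; light = True

Try hot = True:
  (cold | ~hot) forces cold = True.
  (~cold | ~light) forces light = False.
  (light | ~net) forces net = False.
  clause (~cold | light | net) is falsified — backtrack.
So hot = False.
  then (hot | light) forces light = True.
  then (~cold | hot | ~light) forces cold = False.
  then (~light | net) forces net = True.
  then (cache | hot | ~light) forces cache = True.
All clauses satisfied.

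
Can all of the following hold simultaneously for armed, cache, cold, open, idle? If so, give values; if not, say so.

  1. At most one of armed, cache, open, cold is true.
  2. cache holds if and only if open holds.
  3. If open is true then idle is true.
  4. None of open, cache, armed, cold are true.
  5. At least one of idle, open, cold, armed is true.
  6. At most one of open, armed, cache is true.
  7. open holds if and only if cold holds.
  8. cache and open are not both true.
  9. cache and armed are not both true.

armed = False, cache = False, cold = False, open = False, idle = True

  (1) {armed, cache, open, cold}: 0 true — at most one ✓
  (2) cache=F, open=F — same ✓
  (3) open=F ⇒ idle: vacuous ✓
  (4) {open, cache, armed, cold}: 0 true — none ✓
  (5) {idle, open, cold, armed}: 1 true — at least one ✓
  (6) {open, armed, cache}: 0 true — at most one ✓
  (7) open=F, cold=F — same ✓
  (8) cache=F, open=F — not both ✓
  (9) cache=F, armed=F — not both ✓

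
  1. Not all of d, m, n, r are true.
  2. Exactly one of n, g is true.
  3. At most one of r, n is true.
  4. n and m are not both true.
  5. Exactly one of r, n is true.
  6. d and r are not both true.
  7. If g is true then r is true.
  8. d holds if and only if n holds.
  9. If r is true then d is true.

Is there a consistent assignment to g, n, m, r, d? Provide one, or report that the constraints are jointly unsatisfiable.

g=F; n=T; m=F; r=F; d=T

  (1) {d, m, n, r}: 2/4 true — not all ✓
  (2) {n, g}: 1 true — exactly one ✓
  (3) {r, n}: 1 true — at most one ✓
  (4) n=T, m=F — not both ✓
  (5) {r, n}: 1 true — exactly one ✓
  (6) d=T, r=F — not both ✓
  (7) g=F ⇒ r: vacuous ✓
  (8) d=T, n=T — same ✓
  (9) r=F ⇒ d: vacuous ✓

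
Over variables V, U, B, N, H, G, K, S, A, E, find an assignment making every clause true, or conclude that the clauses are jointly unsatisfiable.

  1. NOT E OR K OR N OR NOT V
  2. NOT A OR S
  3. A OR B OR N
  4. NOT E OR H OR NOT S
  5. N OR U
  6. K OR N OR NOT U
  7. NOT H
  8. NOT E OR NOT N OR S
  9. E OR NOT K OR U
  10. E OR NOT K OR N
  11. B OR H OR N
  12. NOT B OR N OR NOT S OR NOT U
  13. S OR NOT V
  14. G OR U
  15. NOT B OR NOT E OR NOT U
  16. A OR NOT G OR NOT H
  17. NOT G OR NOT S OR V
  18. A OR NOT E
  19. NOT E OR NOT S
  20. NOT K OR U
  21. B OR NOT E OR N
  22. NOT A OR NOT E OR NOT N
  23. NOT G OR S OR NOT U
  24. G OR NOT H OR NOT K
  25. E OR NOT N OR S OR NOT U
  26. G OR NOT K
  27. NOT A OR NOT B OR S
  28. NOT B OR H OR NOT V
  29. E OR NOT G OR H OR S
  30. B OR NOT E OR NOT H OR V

V = True, U = True, B = False, N = True, H = False, G = True, K = False, S = True, A = False, E = False

Unit clause (NOT H) forces H = False.
Set V = True.
  then (S OR NOT V) forces S = True.
  then (NOT E OR NOT S) forces E = False.
  then (NOT B OR H OR NOT V) forces B = False.
  then (B OR H OR N) forces N = True.
Set U = True.
Set G = True.
Set K = False.
Set A = False.
All clauses satisfied.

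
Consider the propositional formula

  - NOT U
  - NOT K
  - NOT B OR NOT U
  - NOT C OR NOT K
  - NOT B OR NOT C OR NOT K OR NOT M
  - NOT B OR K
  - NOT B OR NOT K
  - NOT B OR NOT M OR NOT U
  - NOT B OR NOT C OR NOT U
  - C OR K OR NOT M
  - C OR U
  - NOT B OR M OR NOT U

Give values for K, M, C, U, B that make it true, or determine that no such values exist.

K: False; M: False; C: True; U: False; B: False

Unit clause (NOT U) forces U = False.
Unit clause (NOT K) forces K = False.
In (NOT B OR K) only NOT B is left, so B = False.
In (C OR U) only C is left, so C = True.
Set M = False.
All clauses satisfied.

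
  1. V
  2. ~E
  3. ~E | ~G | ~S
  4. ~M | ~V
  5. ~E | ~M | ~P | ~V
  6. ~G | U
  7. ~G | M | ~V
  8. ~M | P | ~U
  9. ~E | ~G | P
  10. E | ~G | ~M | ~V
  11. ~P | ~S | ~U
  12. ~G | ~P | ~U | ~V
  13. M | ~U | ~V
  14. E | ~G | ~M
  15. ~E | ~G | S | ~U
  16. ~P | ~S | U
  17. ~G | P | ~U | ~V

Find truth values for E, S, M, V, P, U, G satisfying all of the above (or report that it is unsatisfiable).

Unit clause (V) forces V = True.
Unit clause (~E) forces E = False.
In (~M | ~V) only ~M is left, so M = False.
In (~G | M | ~V) only ~G is left, so G = False.
In (M | ~U | ~V) only ~U is left, so U = False.
Set S = False.
Set P = False.
All clauses satisfied.

E: False, S: False, M: False, V: True, P: False, U: False, G: False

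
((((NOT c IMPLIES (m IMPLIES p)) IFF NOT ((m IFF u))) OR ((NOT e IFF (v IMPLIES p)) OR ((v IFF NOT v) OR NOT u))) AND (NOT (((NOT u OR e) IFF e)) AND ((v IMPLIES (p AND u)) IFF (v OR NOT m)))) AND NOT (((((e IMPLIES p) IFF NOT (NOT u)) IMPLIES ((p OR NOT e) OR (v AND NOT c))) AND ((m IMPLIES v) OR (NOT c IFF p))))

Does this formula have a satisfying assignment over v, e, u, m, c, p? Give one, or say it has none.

Case e = True: the conjunct NOT (((NOT u OR e) IFF e)) becomes NOT ((True IFF True)) = False.
Case e = False: the formula simplifies to ((((NOT c IMPLIES (m IMPLIES p)) IFF NOT ((m IFF u))) OR ((v IMPLIES p) OR ((v IFF NOT v) OR NOT u))) AND (NOT u AND ((v IMPLIES (p AND u)) IFF (v OR NOT m)))) AND NOT (((m IMPLIES v) OR (NOT c IFF p))).
  v = True: the conjunct NOT (((m IMPLIES v) OR (NOT c IFF p))) becomes NOT ((True OR (NOT c IFF p))) = False.
  v = False: simplifies to (NOT u AND NOT m) AND NOT ((NOT m OR (NOT c IFF p))).
    m = True: the conjunct NOT m is False.
    m = False: the conjunct NOT ((NOT m OR (NOT c IFF p))) becomes NOT ((True OR (NOT c IFF p))) = False.
Both cases fail — unsatisfiable.

UNSATISFIABLE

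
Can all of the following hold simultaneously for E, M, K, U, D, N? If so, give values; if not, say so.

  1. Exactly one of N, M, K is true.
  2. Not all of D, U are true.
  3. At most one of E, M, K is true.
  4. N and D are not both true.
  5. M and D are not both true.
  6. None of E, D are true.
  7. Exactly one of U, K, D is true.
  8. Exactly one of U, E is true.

E=F, M=T, K=F, U=T, D=F, N=F

  (1) {N, M, K}: 1 true — exactly one ✓
  (2) {D, U}: 1/2 true — not all ✓
  (3) {E, M, K}: 1 true — at most one ✓
  (4) N=F, D=F — not both ✓
  (5) M=T, D=F — not both ✓
  (6) {E, D}: 0 true — none ✓
  (7) {U, K, D}: 1 true — exactly one ✓
  (8) {U, E}: 1 true — exactly one ✓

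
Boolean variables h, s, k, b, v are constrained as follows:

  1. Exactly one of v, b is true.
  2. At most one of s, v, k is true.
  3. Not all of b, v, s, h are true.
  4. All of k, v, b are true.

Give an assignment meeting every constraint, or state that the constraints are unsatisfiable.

The formula is unsatisfiable.

Case b = True:
  (1) with b=T forces v = False.
  Constraint (4) is violated (v=F) — contradiction.
Case b = False:
  Constraint (4) is violated (b=F) — contradiction.
Both cases fail — unsatisfiable.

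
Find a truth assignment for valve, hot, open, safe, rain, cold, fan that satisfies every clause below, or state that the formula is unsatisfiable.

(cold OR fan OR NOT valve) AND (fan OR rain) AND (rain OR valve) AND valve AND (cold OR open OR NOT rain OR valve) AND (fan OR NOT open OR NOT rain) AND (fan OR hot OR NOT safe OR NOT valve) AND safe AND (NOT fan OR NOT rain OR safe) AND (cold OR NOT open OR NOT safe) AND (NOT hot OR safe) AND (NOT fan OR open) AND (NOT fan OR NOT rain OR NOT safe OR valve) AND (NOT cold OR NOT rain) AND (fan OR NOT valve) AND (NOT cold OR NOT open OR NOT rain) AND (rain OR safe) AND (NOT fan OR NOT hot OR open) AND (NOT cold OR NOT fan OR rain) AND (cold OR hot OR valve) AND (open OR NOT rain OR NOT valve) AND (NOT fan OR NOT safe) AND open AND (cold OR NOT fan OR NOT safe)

No satisfying assignment exists.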